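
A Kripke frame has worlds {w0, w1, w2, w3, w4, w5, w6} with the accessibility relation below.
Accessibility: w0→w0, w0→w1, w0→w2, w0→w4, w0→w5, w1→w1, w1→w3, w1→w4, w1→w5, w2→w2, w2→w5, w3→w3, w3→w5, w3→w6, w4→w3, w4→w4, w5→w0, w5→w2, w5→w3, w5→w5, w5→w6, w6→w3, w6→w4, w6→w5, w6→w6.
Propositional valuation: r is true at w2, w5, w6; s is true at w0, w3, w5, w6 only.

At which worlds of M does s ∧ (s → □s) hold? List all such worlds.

w3

Let φ = s ∧ (s → □s). Evaluate φ at each world:
  w0 (successors {w0, w1, w2, w4, w5}): φ is false.
  w1 (successors {w1, w3, w4, w5}): φ is false.
  w2 (successors {w2, w5}): φ is false.
  w3 (successors {w3, w5, w6}): φ is true.
  w4 (successors {w3, w4}): φ is false.
  w5 (successors {w0, w2, w3, w5, w6}): φ is false.
  w6 (successors {w3, w4, w5, w6}): φ is false.
For instance, at w5:
  At w5: s is true, s → □s is false, so s ∧ (s → □s) is false.
    At w5: s is true, □s is false, so s → □s is false.
      At w5: □s requires s at every successor {w0, w2, w3, w5, w6}.
        s fails at w2, so □s is false at w5.
Satisfying worlds: {w3}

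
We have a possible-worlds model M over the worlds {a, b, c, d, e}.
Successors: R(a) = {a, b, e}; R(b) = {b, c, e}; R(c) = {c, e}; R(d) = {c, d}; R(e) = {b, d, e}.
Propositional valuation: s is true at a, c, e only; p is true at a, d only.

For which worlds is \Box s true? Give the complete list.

Recall that \Box ψ holds at a world iff ψ holds at every accessible world, and \Diamond ψ holds iff ψ holds at some accessible world.
Let φ = \Box s. Evaluate φ at each world:
  a (successors {a, b, e}): φ is false.
  b (successors {b, c, e}): φ is false.
  c (successors {c, e}): φ is true.
  d (successors {c, d}): φ is false.
  e (successors {b, d, e}): φ is false.
For instance, at e:
  At e: \Box s requires s at every successor {b, d, e}.
    s fails at b, so \Box s is false at e.
Satisfying worlds: {c}

c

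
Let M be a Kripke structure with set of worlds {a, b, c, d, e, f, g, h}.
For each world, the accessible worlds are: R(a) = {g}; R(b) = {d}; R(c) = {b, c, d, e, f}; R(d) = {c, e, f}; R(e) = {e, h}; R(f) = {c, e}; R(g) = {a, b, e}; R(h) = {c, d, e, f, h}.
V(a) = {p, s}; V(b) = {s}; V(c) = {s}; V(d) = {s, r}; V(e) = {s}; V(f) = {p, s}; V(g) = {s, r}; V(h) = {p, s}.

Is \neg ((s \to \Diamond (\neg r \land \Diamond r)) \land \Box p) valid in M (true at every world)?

Yes

Let φ = \neg ((s \to \Diamond (\neg r \land \Diamond r)) \land \Box p). Evaluate φ at each world:
  a (successors {g}): φ is true.
  b (successors {d}): φ is true.
  c (successors {b, c, d, e, f}): φ is true.
  d (successors {c, e, f}): φ is true.
  e (successors {e, h}): φ is true.
  f (successors {c, e}): φ is true.
  g (successors {a, b, e}): φ is true.
  h (successors {c, d, e, f, h}): φ is true.
For instance, at f:
  At f: (s \to \Diamond (\neg r \land \Diamond r)) \land \Box p is false, so \neg ((s \to \Diamond (\neg r \land \Diamond r)) \land \Box p) is true.
    At f: s \to \Diamond (\neg r \land \Diamond r) is true, \Box p is false, so (s \to \Diamond (\neg r \land \Diamond r)) \land \Box p is false.
      At f: s is true, \Diamond (\neg r \land \Diamond r) is true, so s \to \Diamond (\neg r \land \Diamond r) is true.
      At f: \Box p requires p at every successor {c, e}.
        p fails at c, so \Box p is false at f.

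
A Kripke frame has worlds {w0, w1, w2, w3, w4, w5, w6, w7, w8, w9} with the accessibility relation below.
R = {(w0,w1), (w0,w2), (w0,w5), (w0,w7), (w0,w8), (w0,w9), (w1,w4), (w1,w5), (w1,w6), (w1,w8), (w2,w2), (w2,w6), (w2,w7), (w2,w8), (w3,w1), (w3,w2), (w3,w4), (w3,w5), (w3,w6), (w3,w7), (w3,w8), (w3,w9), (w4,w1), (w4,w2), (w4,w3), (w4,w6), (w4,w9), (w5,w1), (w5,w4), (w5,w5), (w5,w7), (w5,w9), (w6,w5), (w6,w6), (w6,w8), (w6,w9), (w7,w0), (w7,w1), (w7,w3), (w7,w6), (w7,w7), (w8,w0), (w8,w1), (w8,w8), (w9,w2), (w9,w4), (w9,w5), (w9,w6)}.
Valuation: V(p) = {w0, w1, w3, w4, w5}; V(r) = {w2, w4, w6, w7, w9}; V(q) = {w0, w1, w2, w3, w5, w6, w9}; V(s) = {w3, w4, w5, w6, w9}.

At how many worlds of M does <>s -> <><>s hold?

10

Recall that <>ψ holds at a world iff ψ holds at some accessible world.
Let φ = <>s -> <><>s. Evaluate φ at each world:
  w0 (successors {w1, w2, w5, w7, w8, w9}): φ is true.
  w1 (successors {w4, w5, w6, w8}): φ is true.
  w2 (successors {w2, w6, w7, w8}): φ is true.
  w3 (successors {w1, w2, w4, w5, w6, w7, w8, w9}): φ is true.
  w4 (successors {w1, w2, w3, w6, w9}): φ is true.
  w5 (successors {w1, w4, w5, w7, w9}): φ is true.
  w6 (successors {w5, w6, w8, w9}): φ is true.
  w7 (successors {w0, w1, w3, w6, w7}): φ is true.
  w8 (successors {w0, w1, w8}): φ is true.
  w9 (successors {w2, w4, w5, w6}): φ is true.
For instance, at w3:
  At w3: <>s is true, <><>s is true, so <>s -> <><>s is true.
    At w3: <>s requires s at some successor in {w1, w2, w4, w5, w6, w7, w8, w9}.
      s holds at w4, so <>s is true at w3.
    At w3: <><>s requires <>s at some successor in {w1, w2, w4, w5, w6, w7, w8, w9}.
      <>s holds at w1, so <><>s is true at w3.
Satisfying worlds: {w0, w1, w2, w3, w4, w5, w6, w7, w8, w9}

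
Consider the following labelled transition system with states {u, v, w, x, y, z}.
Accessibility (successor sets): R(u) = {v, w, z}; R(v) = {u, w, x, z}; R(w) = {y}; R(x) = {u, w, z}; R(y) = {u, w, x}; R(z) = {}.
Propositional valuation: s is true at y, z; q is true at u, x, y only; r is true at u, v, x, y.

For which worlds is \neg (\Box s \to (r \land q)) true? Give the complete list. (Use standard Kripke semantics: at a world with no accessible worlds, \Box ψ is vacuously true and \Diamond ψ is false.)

Let φ = \neg (\Box s \to (r \land q)). Evaluate φ at each world:
  u (successors {v, w, z}): φ is false.
  v (successors {u, w, x, z}): φ is false.
  w (successors {y}): φ is true.
  x (successors {u, w, z}): φ is false.
  y (successors {u, w, x}): φ is false.
  z (successors ∅): φ is true.
For instance, at x:
  At x: \Box s \to (r \land q) is true, so \neg (\Box s \to (r \land q)) is false.
    At x: \Box s is false, r \land q is true, so \Box s \to (r \land q) is true.
      At x: \Box s requires s at every successor {u, w, z}.
        s fails at u, so \Box s is false at x.
Satisfying worlds: {w, z}

w, z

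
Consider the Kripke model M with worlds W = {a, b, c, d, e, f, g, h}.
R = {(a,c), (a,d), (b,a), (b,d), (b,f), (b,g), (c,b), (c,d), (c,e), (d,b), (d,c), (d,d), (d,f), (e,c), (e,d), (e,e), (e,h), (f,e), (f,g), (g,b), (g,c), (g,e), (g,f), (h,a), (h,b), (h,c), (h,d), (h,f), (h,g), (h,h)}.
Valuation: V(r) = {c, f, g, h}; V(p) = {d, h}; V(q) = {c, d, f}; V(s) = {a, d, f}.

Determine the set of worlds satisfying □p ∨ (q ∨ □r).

Let φ = □p ∨ (q ∨ □r). Evaluate φ at each world:
  a (successors {c, d}): φ is false.
  b (successors {a, d, f, g}): φ is false.
  c (successors {b, d, e}): φ is true.
  d (successors {b, c, d, f}): φ is true.
  e (successors {c, d, e, h}): φ is false.
  f (successors {e, g}): φ is true.
  g (successors {b, c, e, f}): φ is false.
  h (successors {a, b, c, d, f, g, h}): φ is false.
For instance, at f:
  At f: □p is false, q ∨ □r is true, so □p ∨ (q ∨ □r) is true.
    At f: □p requires p at every successor {e, g}.
      p fails at e, so □p is false at f.
    At f: q is true, □r is false, so q ∨ □r is true.
      At f: □r requires r at every successor {e, g}.
        r fails at e, so □r is false at f.
Satisfying worlds: {c, d, f}

c, d, f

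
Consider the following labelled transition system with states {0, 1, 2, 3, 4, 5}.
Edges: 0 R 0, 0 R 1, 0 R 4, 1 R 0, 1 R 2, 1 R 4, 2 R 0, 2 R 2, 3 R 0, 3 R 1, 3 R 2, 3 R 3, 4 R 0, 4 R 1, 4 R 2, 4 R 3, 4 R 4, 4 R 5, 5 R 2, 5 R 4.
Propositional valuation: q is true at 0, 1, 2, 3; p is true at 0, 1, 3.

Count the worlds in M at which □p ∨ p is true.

3

Let φ = □p ∨ p. Evaluate φ at each world:
  0 (successors {0, 1, 4}): φ is true.
  1 (successors {0, 2, 4}): φ is true.
  2 (successors {0, 2}): φ is false.
  3 (successors {0, 1, 2, 3}): φ is true.
  4 (successors {0, 1, 2, 3, 4, 5}): φ is false.
  5 (successors {2, 4}): φ is false.
For instance, at 3:
  At 3: □p is false, p is true, so □p ∨ p is true.
    At 3: □p requires p at every successor {0, 1, 2, 3}.
      p fails at 2, so □p is false at 3.
Satisfying worlds: {0, 1, 3}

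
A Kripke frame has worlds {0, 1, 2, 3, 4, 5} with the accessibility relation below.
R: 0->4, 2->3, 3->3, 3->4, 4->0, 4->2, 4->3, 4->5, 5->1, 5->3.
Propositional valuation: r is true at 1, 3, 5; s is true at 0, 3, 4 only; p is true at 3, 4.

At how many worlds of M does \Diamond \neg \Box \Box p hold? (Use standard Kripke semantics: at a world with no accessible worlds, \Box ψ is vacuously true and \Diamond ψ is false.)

Let φ = \Diamond \neg \Box \Box p. Evaluate φ at each world:
  0 (successors {4}): φ is true.
  1 (successors ∅): φ is false.
  2 (successors {3}): φ is true.
  3 (successors {3, 4}): φ is true.
  4 (successors {0, 2, 3, 5}): φ is true.
  5 (successors {1, 3}): φ is true.
For instance, at 2:
  At 2: \Diamond \neg \Box \Box p requires \neg \Box \Box p at some successor in {3}.
    \neg \Box \Box p holds at 3, so \Diamond \neg \Box \Box p is true at 2.
      At 3: \Box \Box p is false, so \neg \Box \Box p is true.
Satisfying worlds: {0, 2, 3, 4, 5}

5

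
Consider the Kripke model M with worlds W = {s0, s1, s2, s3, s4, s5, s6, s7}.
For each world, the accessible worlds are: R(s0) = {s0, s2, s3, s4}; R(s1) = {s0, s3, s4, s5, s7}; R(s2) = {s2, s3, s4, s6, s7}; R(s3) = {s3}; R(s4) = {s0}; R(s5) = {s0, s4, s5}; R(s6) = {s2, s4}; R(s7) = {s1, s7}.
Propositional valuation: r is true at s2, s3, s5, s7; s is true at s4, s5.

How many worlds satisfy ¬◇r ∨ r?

5

Let φ = ¬◇r ∨ r. Evaluate φ at each world:
  s0 (successors {s0, s2, s3, s4}): φ is false.
  s1 (successors {s0, s3, s4, s5, s7}): φ is false.
  s2 (successors {s2, s3, s4, s6, s7}): φ is true.
  s3 (successors {s3}): φ is true.
  s4 (successors {s0}): φ is true.
  s5 (successors {s0, s4, s5}): φ is true.
  s6 (successors {s2, s4}): φ is false.
  s7 (successors {s1, s7}): φ is true.
For instance, at s6:
  At s6: ¬◇r is false, r is false, so ¬◇r ∨ r is false.
    At s6: ◇r is true, so ¬◇r is false.
      At s6: ◇r requires r at some successor in {s2, s4}.
        r holds at s2, so ◇r is true at s6.
Satisfying worlds: {s2, s3, s4, s5, s7}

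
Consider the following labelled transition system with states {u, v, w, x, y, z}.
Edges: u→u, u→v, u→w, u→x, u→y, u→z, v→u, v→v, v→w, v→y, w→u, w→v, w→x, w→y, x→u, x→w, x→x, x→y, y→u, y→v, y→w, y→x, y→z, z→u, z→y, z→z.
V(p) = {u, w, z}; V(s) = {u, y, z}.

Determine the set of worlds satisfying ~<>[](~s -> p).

v, w, x

Let φ = ~<>[](~s -> p). Evaluate φ at each world:
  u (successors {u, v, w, x, y, z}): φ is false.
  v (successors {u, v, w, y}): φ is true.
  w (successors {u, v, x, y}): φ is true.
  x (successors {u, w, x, y}): φ is true.
  y (successors {u, v, w, x, z}): φ is false.
  z (successors {u, y, z}): φ is false.
For instance, at u:
  At u: <>[](~s -> p) is true, so ~<>[](~s -> p) is false.
    At u: <>[](~s -> p) requires [](~s -> p) at some successor in {u, v, w, x, y, z}.
      [](~s -> p) holds at z, so <>[](~s -> p) is true at u.
Satisfying worlds: {v, w, x}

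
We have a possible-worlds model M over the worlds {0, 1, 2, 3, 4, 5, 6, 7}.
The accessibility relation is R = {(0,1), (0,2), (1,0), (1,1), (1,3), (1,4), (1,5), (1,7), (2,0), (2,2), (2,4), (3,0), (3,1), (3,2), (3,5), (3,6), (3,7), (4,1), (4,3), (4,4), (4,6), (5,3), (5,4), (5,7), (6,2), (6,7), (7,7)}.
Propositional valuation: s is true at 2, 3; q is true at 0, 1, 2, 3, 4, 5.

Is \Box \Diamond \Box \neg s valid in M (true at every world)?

Let φ = \Box \Diamond \Box \neg s. Evaluate φ at each world:
  0 (successors {1, 2}): φ is false.
  1 (successors {0, 1, 3, 4, 5, 7}): φ is false.
  2 (successors {0, 2, 4}): φ is false.
  3 (successors {0, 1, 2, 5, 6, 7}): φ is false.
  4 (successors {1, 3, 4, 6}): φ is false.
  5 (successors {3, 4, 7}): φ is false.
  6 (successors {2, 7}): φ is false.
  7 (successors {7}): φ is true.
Detail at 0 (counterexample):
  At 0: \Box \Diamond \Box \neg s requires \Diamond \Box \neg s at every successor {1, 2}.
    \Diamond \Box \neg s fails at 2, so \Box \Diamond \Box \neg s is false at 0.
      At 2: \Diamond \Box \neg s requires \Box \neg s at some successor in {0, 2, 4}.
        At 0: \Box \neg s is false.
        At 2: \Box \neg s is false.
        At 4: \Box \neg s is false.
      So \Diamond \Box \neg s is false at 2.

No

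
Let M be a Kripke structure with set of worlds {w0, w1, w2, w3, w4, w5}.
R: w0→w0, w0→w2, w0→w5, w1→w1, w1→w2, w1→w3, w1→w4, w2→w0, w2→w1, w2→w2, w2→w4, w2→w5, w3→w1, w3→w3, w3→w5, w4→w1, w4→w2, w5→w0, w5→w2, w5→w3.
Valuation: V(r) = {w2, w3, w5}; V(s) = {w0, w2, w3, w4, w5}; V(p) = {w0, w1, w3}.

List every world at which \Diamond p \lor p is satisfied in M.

Let φ = \Diamond p \lor p. Evaluate φ at each world:
  w0 (successors {w0, w2, w5}): φ is true.
  w1 (successors {w1, w2, w3, w4}): φ is true.
  w2 (successors {w0, w1, w2, w4, w5}): φ is true.
  w3 (successors {w1, w3, w5}): φ is true.
  w4 (successors {w1, w2}): φ is true.
  w5 (successors {w0, w2, w3}): φ is true.
For instance, at w4:
  At w4: \Diamond p is true, p is false, so \Diamond p \lor p is true.
    At w4: \Diamond p requires p at some successor in {w1, w2}.
      p holds at w1, so \Diamond p is true at w4.
Satisfying worlds: {w0, w1, w2, w3, w4, w5}

w0, w1, w2, w3, w4, w5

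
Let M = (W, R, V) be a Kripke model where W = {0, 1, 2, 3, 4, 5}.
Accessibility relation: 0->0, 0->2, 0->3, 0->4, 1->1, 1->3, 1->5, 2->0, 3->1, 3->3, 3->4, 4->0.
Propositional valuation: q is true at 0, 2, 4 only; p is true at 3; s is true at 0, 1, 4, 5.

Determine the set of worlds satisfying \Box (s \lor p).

Let φ = \Box (s \lor p). Evaluate φ at each world:
  0 (successors {0, 2, 3, 4}): φ is false.
  1 (successors {1, 3, 5}): φ is true.
  2 (successors {0}): φ is true.
  3 (successors {1, 3, 4}): φ is true.
  4 (successors {0}): φ is true.
  5 (successors ∅): φ is true.
For instance, at 0:
  At 0: \Box (s \lor p) requires s \lor p at every successor {0, 2, 3, 4}.
    s \lor p fails at 2, so \Box (s \lor p) is false at 0.
Satisfying worlds: {1, 2, 3, 4, 5}

1, 2, 3, 4, 5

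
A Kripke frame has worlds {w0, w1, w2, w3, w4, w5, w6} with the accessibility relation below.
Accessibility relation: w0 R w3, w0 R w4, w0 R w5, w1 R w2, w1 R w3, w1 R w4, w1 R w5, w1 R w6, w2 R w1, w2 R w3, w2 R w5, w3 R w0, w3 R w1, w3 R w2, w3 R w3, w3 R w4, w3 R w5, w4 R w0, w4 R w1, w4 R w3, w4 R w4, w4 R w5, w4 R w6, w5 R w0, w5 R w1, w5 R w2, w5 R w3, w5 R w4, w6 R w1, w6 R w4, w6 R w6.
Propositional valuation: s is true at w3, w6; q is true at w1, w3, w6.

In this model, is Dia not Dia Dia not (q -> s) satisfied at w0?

No

At w0: Dia not Dia Dia not (q -> s) requires not Dia Dia not (q -> s) at some successor in {w3, w4, w5}.
  At w3: not Dia Dia not (q -> s) is false.
  At w4: not Dia Dia not (q -> s) is false.
  At w5: not Dia Dia not (q -> s) is false.
So Dia not Dia Dia not (q -> s) is false at w0.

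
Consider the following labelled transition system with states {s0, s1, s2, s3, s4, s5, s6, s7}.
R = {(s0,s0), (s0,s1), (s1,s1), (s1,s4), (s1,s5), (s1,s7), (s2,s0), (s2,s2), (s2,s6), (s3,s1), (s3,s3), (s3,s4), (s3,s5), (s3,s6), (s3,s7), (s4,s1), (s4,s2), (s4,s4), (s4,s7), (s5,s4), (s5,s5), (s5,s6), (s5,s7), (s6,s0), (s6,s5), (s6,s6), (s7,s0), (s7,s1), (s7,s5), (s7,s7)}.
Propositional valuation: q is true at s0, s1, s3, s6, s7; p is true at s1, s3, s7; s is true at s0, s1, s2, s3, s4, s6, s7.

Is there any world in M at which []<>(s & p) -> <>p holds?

Yes

Let φ = []<>(s & p) -> <>p. Evaluate φ at each world:
  s0 (successors {s0, s1}): φ is true.
  s1 (successors {s1, s4, s5, s7}): φ is true.
  s2 (successors {s0, s2, s6}): φ is true.
  s3 (successors {s1, s3, s4, s5, s6, s7}): φ is true.
  s4 (successors {s1, s2, s4, s7}): φ is true.
  s5 (successors {s4, s5, s6, s7}): φ is true.
  s6 (successors {s0, s5, s6}): φ is true.
  s7 (successors {s0, s1, s5, s7}): φ is true.
Detail at s0 (witness):
  At s0: []<>(s & p) is true, <>p is true, so []<>(s & p) -> <>p is true.
    At s0: []<>(s & p) requires <>(s & p) at every successor {s0, s1}.
      At s0: <>(s & p) is true.
      At s1: <>(s & p) is true.
    So []<>(s & p) is true at s0.
    At s0: <>p requires p at some successor in {s0, s1}.
      p holds at s1, so <>p is true at s0.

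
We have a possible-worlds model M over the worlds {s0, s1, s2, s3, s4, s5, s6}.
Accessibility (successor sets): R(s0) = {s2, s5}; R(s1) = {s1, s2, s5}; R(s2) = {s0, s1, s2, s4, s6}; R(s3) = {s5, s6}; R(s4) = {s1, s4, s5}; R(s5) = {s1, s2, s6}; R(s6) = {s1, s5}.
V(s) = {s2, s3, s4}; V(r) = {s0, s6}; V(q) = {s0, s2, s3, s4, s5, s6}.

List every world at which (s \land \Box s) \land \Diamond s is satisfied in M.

none

Recall that \Box ψ holds at a world iff ψ holds at every accessible world, and \Diamond ψ holds iff ψ holds at some accessible world.
Let φ = (s \land \Box s) \land \Diamond s. Evaluate φ at each world:
  s0 (successors {s2, s5}): φ is false.
  s1 (successors {s1, s2, s5}): φ is false.
  s2 (successors {s0, s1, s2, s4, s6}): φ is false.
  s3 (successors {s5, s6}): φ is false.
  s4 (successors {s1, s4, s5}): φ is false.
  s5 (successors {s1, s2, s6}): φ is false.
  s6 (successors {s1, s5}): φ is false.
For instance, at s5:
  At s5: s \land \Box s is false, \Diamond s is true, so (s \land \Box s) \land \Diamond s is false.
    At s5: s is false, \Box s is false, so s \land \Box s is false.
      At s5: \Box s requires s at every successor {s1, s2, s6}.
        s fails at s1, so \Box s is false at s5.
    At s5: \Diamond s requires s at some successor in {s1, s2, s6}.
      s holds at s2, so \Diamond s is true at s5.
Satisfying worlds: none.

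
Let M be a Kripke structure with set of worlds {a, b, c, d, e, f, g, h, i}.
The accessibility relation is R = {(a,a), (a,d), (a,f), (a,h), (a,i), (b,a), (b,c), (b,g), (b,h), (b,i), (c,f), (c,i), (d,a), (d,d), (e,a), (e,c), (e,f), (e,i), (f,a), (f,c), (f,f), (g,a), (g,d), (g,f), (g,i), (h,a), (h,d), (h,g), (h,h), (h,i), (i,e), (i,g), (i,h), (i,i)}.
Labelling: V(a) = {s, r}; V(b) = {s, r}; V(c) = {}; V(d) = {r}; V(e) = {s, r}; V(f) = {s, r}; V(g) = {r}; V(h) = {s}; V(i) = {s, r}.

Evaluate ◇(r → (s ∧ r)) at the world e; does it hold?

Yes

At e: ◇(r → (s ∧ r)) requires r → (s ∧ r) at some successor in {a, c, f, i}.
  r → (s ∧ r) holds at a, so ◇(r → (s ∧ r)) is true at e.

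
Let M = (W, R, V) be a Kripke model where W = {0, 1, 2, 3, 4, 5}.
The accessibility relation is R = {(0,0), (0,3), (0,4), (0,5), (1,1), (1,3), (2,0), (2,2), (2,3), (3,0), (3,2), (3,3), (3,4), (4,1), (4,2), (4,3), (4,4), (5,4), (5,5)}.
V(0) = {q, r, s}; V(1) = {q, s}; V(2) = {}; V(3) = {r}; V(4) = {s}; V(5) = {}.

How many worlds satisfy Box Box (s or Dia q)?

2

Let φ = Box Box (s or Dia q). Evaluate φ at each world:
  0 (successors {0, 3, 4, 5}): φ is false.
  1 (successors {1, 3}): φ is true.
  2 (successors {0, 2, 3}): φ is false.
  3 (successors {0, 2, 3, 4}): φ is false.
  4 (successors {1, 2, 3, 4}): φ is true.
  5 (successors {4, 5}): φ is false.
For instance, at 3:
  At 3: Box Box (s or Dia q) requires Box (s or Dia q) at every successor {0, 2, 3, 4}.
    Box (s or Dia q) fails at 0, so Box Box (s or Dia q) is false at 3.
      At 0: Box (s or Dia q) requires s or Dia q at every successor {0, 3, 4, 5}.
        s or Dia q fails at 5, so Box (s or Dia q) is false at 0.
Satisfying worlds: {1, 4}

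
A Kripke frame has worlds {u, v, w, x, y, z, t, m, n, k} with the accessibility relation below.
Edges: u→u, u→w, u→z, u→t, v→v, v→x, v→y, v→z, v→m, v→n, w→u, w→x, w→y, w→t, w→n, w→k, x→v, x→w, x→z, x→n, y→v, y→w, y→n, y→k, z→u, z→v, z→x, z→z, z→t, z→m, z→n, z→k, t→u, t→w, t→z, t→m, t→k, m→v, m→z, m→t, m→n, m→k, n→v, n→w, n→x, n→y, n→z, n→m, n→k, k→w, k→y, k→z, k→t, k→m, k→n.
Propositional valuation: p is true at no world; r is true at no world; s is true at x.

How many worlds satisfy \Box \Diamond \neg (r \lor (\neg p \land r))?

Recall that \Box ψ holds at a world iff ψ holds at every accessible world, and \Diamond ψ holds iff ψ holds at some accessible world.
Let φ = \Box \Diamond \neg (r \lor (\neg p \land r)). Evaluate φ at each world:
  u (successors {u, w, z, t}): φ is true.
  v (successors {v, x, y, z, m, n}): φ is true.
  w (successors {u, x, y, t, n, k}): φ is true.
  x (successors {v, w, z, n}): φ is true.
  y (successors {v, w, n, k}): φ is true.
  z (successors {u, v, x, z, t, m, n, k}): φ is true.
  t (successors {u, w, z, m, k}): φ is true.
  m (successors {v, z, t, n, k}): φ is true.
  n (successors {v, w, x, y, z, m, k}): φ is true.
  k (successors {w, y, z, t, m, n}): φ is true.
For instance, at k:
  At k: \Box \Diamond \neg (r \lor (\neg p \land r)) requires \Diamond \neg (r \lor (\neg p \land r)) at every successor {w, y, z, t, m, n}.
    At w: \Diamond \neg (r \lor (\neg p \land r)) is true.
    At y: \Diamond \neg (r \lor (\neg p \land r)) is true.
    At z: \Diamond \neg (r \lor (\neg p \land r)) is true.
    At t: \Diamond \neg (r \lor (\neg p \land r)) is true.
    At m: \Diamond \neg (r \lor (\neg p \land r)) is true.
    At n: \Diamond \neg (r \lor (\neg p \land r)) is true.
  So \Box \Diamond \neg (r \lor (\neg p \land r)) is true at k.
Satisfying worlds: {u, v, w, x, y, z, t, m, n, k}

10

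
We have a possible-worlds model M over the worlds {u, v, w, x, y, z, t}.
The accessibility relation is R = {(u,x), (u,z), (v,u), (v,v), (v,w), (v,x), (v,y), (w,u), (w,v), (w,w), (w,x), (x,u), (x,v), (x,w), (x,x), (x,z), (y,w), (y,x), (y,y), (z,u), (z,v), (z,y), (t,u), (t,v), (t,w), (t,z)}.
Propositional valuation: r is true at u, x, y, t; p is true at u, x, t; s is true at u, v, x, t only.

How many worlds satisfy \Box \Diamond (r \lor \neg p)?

7

Let φ = \Box \Diamond (r \lor \neg p). Evaluate φ at each world:
  u (successors {x, z}): φ is true.
  v (successors {u, v, w, x, y}): φ is true.
  w (successors {u, v, w, x}): φ is true.
  x (successors {u, v, w, x, z}): φ is true.
  y (successors {w, x, y}): φ is true.
  z (successors {u, v, y}): φ is true.
  t (successors {u, v, w, z}): φ is true.
For instance, at y:
  At y: \Box \Diamond (r \lor \neg p) requires \Diamond (r \lor \neg p) at every successor {w, x, y}.
      At w: \Diamond (r \lor \neg p) requires r \lor \neg p at some successor in {u, v, w, x}.
        r \lor \neg p holds at u, so \Diamond (r \lor \neg p) is true at w.
      At x: \Diamond (r \lor \neg p) requires r \lor \neg p at some successor in {u, v, w, x, z}.
        r \lor \neg p holds at u, so \Diamond (r \lor \neg p) is true at x.
      At y: \Diamond (r \lor \neg p) requires r \lor \neg p at some successor in {w, x, y}.
        r \lor \neg p holds at w, so \Diamond (r \lor \neg p) is true at y.
  So \Box \Diamond (r \lor \neg p) is true at y.
Satisfying worlds: {u, v, w, x, y, z, t}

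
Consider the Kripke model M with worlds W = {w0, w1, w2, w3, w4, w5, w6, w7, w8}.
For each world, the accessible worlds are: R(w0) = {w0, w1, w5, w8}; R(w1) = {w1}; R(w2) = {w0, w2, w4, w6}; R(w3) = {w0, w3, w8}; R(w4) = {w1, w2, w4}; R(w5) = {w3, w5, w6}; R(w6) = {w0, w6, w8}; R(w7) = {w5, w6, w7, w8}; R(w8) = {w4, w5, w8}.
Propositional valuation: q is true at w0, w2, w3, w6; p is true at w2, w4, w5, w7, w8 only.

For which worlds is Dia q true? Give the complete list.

Recall that Dia ψ holds at a world iff ψ holds at some accessible world.
Let φ = Dia q. Evaluate φ at each world:
  w0 (successors {w0, w1, w5, w8}): φ is true.
  w1 (successors {w1}): φ is false.
  w2 (successors {w0, w2, w4, w6}): φ is true.
  w3 (successors {w0, w3, w8}): φ is true.
  w4 (successors {w1, w2, w4}): φ is true.
  w5 (successors {w3, w5, w6}): φ is true.
  w6 (successors {w0, w6, w8}): φ is true.
  w7 (successors {w5, w6, w7, w8}): φ is true.
  w8 (successors {w4, w5, w8}): φ is false.
For instance, at w6:
  At w6: Dia q requires q at some successor in {w0, w6, w8}.
    q holds at w0, so Dia q is true at w6.
Satisfying worlds: {w0, w2, w3, w4, w5, w6, w7}

w0, w2, w3, w4, w5, w6, w7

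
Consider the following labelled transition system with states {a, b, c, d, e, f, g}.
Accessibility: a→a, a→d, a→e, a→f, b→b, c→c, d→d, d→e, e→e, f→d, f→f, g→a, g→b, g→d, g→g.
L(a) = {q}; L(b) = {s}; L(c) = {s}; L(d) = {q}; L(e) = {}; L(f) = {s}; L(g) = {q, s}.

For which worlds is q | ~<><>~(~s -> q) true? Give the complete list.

a, b, c, d, g

Let φ = q | ~<><>~(~s -> q). Evaluate φ at each world:
  a (successors {a, d, e, f}): φ is true.
  b (successors {b}): φ is true.
  c (successors {c}): φ is true.
  d (successors {d, e}): φ is true.
  e (successors {e}): φ is false.
  f (successors {d, f}): φ is false.
  g (successors {a, b, d, g}): φ is true.
For instance, at g:
  At g: q is true, ~<><>~(~s -> q) is false, so q | ~<><>~(~s -> q) is true.
    At g: <><>~(~s -> q) is true, so ~<><>~(~s -> q) is false.
      At g: <><>~(~s -> q) requires <>~(~s -> q) at some successor in {a, b, d, g}.
        <>~(~s -> q) holds at a, so <><>~(~s -> q) is true at g.
Satisfying worlds: {a, b, c, d, g}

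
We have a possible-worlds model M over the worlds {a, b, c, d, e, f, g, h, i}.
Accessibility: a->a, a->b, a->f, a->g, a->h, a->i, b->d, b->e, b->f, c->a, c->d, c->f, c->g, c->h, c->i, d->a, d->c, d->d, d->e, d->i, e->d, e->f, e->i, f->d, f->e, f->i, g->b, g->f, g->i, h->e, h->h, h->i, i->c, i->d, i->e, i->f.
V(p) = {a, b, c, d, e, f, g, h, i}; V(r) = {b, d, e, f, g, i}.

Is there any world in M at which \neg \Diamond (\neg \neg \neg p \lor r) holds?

Let φ = \neg \Diamond (\neg \neg \neg p \lor r). Evaluate φ at each world:
  a (successors {a, b, f, g, h, i}): φ is false.
  b (successors {d, e, f}): φ is false.
  c (successors {a, d, f, g, h, i}): φ is false.
  d (successors {a, c, d, e, i}): φ is false.
  e (successors {d, f, i}): φ is false.
  f (successors {d, e, i}): φ is false.
  g (successors {b, f, i}): φ is false.
  h (successors {e, h, i}): φ is false.
  i (successors {c, d, e, f}): φ is false.
For instance, at i:
  At i: \Diamond (\neg \neg \neg p \lor r) is true, so \neg \Diamond (\neg \neg \neg p \lor r) is false.
    At i: \Diamond (\neg \neg \neg p \lor r) requires \neg \neg \neg p \lor r at some successor in {c, d, e, f}.
      \neg \neg \neg p \lor r holds at d, so \Diamond (\neg \neg \neg p \lor r) is true at i.

No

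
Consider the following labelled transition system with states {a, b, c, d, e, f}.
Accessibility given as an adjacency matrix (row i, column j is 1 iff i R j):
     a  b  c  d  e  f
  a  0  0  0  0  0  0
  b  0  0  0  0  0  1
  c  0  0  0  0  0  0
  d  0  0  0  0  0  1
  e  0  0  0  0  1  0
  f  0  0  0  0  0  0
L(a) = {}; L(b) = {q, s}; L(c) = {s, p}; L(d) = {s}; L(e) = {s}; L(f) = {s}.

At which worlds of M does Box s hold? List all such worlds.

Let φ = Box s. Evaluate φ at each world:
  a (successors ∅): φ is true.
  b (successors {f}): φ is true.
  c (successors ∅): φ is true.
  d (successors {f}): φ is true.
  e (successors {e}): φ is true.
  f (successors ∅): φ is true.
For instance, at d:
  At d: Box s requires s at every successor {f}.
    At f: s is true.
  So Box s is true at d.
Satisfying worlds: {a, b, c, d, e, f}

a, b, c, d, e, f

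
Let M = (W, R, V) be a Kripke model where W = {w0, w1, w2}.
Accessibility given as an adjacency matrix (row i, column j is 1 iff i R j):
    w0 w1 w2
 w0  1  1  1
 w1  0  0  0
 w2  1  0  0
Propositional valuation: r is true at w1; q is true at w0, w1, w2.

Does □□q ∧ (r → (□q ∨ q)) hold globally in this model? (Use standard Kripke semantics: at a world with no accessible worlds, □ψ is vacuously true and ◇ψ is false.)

Yes

Let φ = □□q ∧ (r → (□q ∨ q)). Evaluate φ at each world:
  w0 (successors {w0, w1, w2}): φ is true.
  w1 (successors ∅): φ is true.
  w2 (successors {w0}): φ is true.
For instance, at w2:
  At w2: □□q is true, r → (□q ∨ q) is true, so □□q ∧ (r → (□q ∨ q)) is true.
    At w2: □□q requires □q at every successor {w0}.
      At w0: □q is true.
    So □□q is true at w2.
    At w2: r is false, □q ∨ q is true, so r → (□q ∨ q) is true.
      At w2: □q is true, q is true, so □q ∨ q is true.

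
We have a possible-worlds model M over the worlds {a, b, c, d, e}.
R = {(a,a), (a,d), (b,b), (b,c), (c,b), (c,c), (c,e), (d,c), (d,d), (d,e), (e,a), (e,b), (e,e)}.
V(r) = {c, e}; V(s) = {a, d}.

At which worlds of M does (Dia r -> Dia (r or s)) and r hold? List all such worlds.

Recall that Dia ψ holds at a world iff ψ holds at some accessible world.
Let φ = (Dia r -> Dia (r or s)) and r. Evaluate φ at each world:
  a (successors {a, d}): φ is false.
  b (successors {b, c}): φ is false.
  c (successors {b, c, e}): φ is true.
  d (successors {c, d, e}): φ is false.
  e (successors {a, b, e}): φ is true.
For instance, at a:
  At a: Dia r -> Dia (r or s) is true, r is false, so (Dia r -> Dia (r or s)) and r is false.
    At a: Dia r is false, Dia (r or s) is true, so Dia r -> Dia (r or s) is true.
      At a: Dia r requires r at some successor in {a, d}.
        At a: r is false.
        At d: r is false.
      So Dia r is false at a.
      At a: Dia (r or s) requires r or s at some successor in {a, d}.
        r or s holds at a, so Dia (r or s) is true at a.
Satisfying worlds: {c, e}

c, e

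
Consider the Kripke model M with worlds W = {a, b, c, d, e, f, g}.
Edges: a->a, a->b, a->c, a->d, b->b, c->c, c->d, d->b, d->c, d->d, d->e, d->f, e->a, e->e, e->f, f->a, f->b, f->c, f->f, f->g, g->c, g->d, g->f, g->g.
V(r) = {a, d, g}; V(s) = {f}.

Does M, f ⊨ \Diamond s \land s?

Recall that \Diamond ψ holds at a world iff ψ holds at some accessible world.
At f: \Diamond s is true, s is true, so \Diamond s \land s is true.
  At f: \Diamond s requires s at some successor in {a, b, c, f, g}.
    s holds at f, so \Diamond s is true at f.

Yes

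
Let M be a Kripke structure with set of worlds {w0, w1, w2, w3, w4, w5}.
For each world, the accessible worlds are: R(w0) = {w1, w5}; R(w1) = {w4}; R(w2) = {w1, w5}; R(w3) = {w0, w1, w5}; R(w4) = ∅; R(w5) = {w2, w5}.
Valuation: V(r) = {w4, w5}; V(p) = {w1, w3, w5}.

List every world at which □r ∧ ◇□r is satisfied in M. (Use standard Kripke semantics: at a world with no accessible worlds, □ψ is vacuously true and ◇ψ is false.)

w1

Let φ = □r ∧ ◇□r. Evaluate φ at each world:
  w0 (successors {w1, w5}): φ is false.
  w1 (successors {w4}): φ is true.
  w2 (successors {w1, w5}): φ is false.
  w3 (successors {w0, w1, w5}): φ is false.
  w4 (successors ∅): φ is false.
  w5 (successors {w2, w5}): φ is false.
For instance, at w3:
  At w3: □r is false, ◇□r is true, so □r ∧ ◇□r is false.
    At w3: □r requires r at every successor {w0, w1, w5}.
      r fails at w0, so □r is false at w3.
    At w3: ◇□r requires □r at some successor in {w0, w1, w5}.
      □r holds at w1, so ◇□r is true at w3.
Satisfying worlds: {w1}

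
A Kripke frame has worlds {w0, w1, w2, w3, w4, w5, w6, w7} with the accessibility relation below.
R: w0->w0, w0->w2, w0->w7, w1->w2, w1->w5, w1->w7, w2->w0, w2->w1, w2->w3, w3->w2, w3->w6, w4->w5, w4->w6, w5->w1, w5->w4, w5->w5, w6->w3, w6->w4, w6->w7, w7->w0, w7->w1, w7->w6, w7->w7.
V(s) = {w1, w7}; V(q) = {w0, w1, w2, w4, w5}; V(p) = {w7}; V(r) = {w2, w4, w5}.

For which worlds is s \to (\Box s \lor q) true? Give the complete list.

w0, w1, w2, w3, w4, w5, w6

Let φ = s \to (\Box s \lor q). Evaluate φ at each world:
  w0 (successors {w0, w2, w7}): φ is true.
  w1 (successors {w2, w5, w7}): φ is true.
  w2 (successors {w0, w1, w3}): φ is true.
  w3 (successors {w2, w6}): φ is true.
  w4 (successors {w5, w6}): φ is true.
  w5 (successors {w1, w4, w5}): φ is true.
  w6 (successors {w3, w4, w7}): φ is true.
  w7 (successors {w0, w1, w6, w7}): φ is false.
For instance, at w2:
  At w2: s is false, \Box s \lor q is true, so s \to (\Box s \lor q) is true.
    At w2: \Box s is false, q is true, so \Box s \lor q is true.
      At w2: \Box s requires s at every successor {w0, w1, w3}.
        s fails at w0, so \Box s is false at w2.
Satisfying worlds: {w0, w1, w2, w3, w4, w5, w6}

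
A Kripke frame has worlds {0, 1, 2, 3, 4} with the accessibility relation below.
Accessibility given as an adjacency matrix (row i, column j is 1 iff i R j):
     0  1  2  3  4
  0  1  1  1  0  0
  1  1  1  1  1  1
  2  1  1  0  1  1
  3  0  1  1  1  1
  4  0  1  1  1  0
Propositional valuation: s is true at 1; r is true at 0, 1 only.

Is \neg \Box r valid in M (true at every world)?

Let φ = \neg \Box r. Evaluate φ at each world:
  0 (successors {0, 1, 2}): φ is true.
  1 (successors {0, 1, 2, 3, 4}): φ is true.
  2 (successors {0, 1, 3, 4}): φ is true.
  3 (successors {1, 2, 3, 4}): φ is true.
  4 (successors {1, 2, 3}): φ is true.
For instance, at 3:
  At 3: \Box r is false, so \neg \Box r is true.
    At 3: \Box r requires r at every successor {1, 2, 3, 4}.
      r fails at 2, so \Box r is false at 3.

Yes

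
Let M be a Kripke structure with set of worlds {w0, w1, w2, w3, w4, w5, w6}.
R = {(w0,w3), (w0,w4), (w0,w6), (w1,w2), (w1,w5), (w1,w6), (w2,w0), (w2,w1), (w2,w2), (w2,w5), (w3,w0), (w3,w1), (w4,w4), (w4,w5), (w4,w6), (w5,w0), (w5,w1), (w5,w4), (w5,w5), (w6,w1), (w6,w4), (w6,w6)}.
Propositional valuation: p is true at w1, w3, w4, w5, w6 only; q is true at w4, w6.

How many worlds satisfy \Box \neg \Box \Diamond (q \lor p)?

Let φ = \Box \neg \Box \Diamond (q \lor p). Evaluate φ at each world:
  w0 (successors {w3, w4, w6}): φ is false.
  w1 (successors {w2, w5, w6}): φ is false.
  w2 (successors {w0, w1, w2, w5}): φ is false.
  w3 (successors {w0, w1}): φ is false.
  w4 (successors {w4, w5, w6}): φ is false.
  w5 (successors {w0, w1, w4, w5}): φ is false.
  w6 (successors {w1, w4, w6}): φ is false.
For instance, at w4:
  At w4: \Box \neg \Box \Diamond (q \lor p) requires \neg \Box \Diamond (q \lor p) at every successor {w4, w5, w6}.
    \neg \Box \Diamond (q \lor p) fails at w4, so \Box \neg \Box \Diamond (q \lor p) is false at w4.
      At w4: \Box \Diamond (q \lor p) is true, so \neg \Box \Diamond (q \lor p) is false.
Satisfying worlds: none.

0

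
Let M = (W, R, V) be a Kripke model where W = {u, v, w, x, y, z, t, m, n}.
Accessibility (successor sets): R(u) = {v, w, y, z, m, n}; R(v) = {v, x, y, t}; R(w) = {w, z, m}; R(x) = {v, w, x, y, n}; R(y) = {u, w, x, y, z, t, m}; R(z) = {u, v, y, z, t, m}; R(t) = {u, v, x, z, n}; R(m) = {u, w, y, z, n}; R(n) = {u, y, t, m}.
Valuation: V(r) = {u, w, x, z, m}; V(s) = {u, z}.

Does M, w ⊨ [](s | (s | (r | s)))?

Yes

At w: [](s | (s | (r | s))) requires s | (s | (r | s)) at every successor {w, z, m}.
  At w: s | (s | (r | s)) is true.
  At z: s | (s | (r | s)) is true.
  At m: s | (s | (r | s)) is true.
So [](s | (s | (r | s))) is true at w.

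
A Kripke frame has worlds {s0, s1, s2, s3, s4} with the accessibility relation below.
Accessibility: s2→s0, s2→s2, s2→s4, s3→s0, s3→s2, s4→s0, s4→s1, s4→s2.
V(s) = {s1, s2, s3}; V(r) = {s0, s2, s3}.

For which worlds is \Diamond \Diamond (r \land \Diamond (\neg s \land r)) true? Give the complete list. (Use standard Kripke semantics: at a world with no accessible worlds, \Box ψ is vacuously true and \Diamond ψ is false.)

Let φ = \Diamond \Diamond (r \land \Diamond (\neg s \land r)). Evaluate φ at each world:
  s0 (successors ∅): φ is false.
  s1 (successors ∅): φ is false.
  s2 (successors {s0, s2, s4}): φ is true.
  s3 (successors {s0, s2}): φ is true.
  s4 (successors {s0, s1, s2}): φ is true.
For instance, at s4:
  At s4: \Diamond \Diamond (r \land \Diamond (\neg s \land r)) requires \Diamond (r \land \Diamond (\neg s \land r)) at some successor in {s0, s1, s2}.
    \Diamond (r \land \Diamond (\neg s \land r)) holds at s2, so \Diamond \Diamond (r \land \Diamond (\neg s \land r)) is true at s4.
      At s2: \Diamond (r \land \Diamond (\neg s \land r)) requires r \land \Diamond (\neg s \land r) at some successor in {s0, s2, s4}.
        r \land \Diamond (\neg s \land r) holds at s2, so \Diamond (r \land \Diamond (\neg s \land r)) is true at s2.
Satisfying worlds: {s2, s3, s4}

s2, s3, s4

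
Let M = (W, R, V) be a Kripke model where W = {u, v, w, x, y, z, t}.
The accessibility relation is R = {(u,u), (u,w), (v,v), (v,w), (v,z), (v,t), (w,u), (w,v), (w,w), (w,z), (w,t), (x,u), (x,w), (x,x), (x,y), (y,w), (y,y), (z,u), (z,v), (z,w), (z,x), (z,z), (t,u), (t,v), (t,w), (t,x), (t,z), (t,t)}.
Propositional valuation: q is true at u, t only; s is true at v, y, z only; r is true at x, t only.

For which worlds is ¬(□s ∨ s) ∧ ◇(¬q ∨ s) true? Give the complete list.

Let φ = ¬(□s ∨ s) ∧ ◇(¬q ∨ s). Evaluate φ at each world:
  u (successors {u, w}): φ is true.
  v (successors {v, w, z, t}): φ is false.
  w (successors {u, v, w, z, t}): φ is true.
  x (successors {u, w, x, y}): φ is true.
  y (successors {w, y}): φ is false.
  z (successors {u, v, w, x, z}): φ is false.
  t (successors {u, v, w, x, z, t}): φ is true.
For instance, at v:
  At v: ¬(□s ∨ s) is false, ◇(¬q ∨ s) is true, so ¬(□s ∨ s) ∧ ◇(¬q ∨ s) is false.
    At v: □s ∨ s is true, so ¬(□s ∨ s) is false.
      At v: □s is false, s is true, so □s ∨ s is true.
    At v: ◇(¬q ∨ s) requires ¬q ∨ s at some successor in {v, w, z, t}.
      ¬q ∨ s holds at v, so ◇(¬q ∨ s) is true at v.
Satisfying worlds: {u, w, x, t}

u, w, x, t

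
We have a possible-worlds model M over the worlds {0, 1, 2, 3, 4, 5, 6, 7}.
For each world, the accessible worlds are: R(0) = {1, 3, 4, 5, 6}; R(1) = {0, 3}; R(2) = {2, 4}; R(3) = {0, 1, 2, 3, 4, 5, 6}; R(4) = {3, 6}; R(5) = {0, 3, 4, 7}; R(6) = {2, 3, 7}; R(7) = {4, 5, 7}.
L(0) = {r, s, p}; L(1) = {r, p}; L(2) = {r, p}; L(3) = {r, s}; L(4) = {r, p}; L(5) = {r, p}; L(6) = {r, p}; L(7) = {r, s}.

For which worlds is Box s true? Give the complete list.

Let φ = Box s. Evaluate φ at each world:
  0 (successors {1, 3, 4, 5, 6}): φ is false.
  1 (successors {0, 3}): φ is true.
  2 (successors {2, 4}): φ is false.
  3 (successors {0, 1, 2, 3, 4, 5, 6}): φ is false.
  4 (successors {3, 6}): φ is false.
  5 (successors {0, 3, 4, 7}): φ is false.
  6 (successors {2, 3, 7}): φ is false.
  7 (successors {4, 5, 7}): φ is false.
For instance, at 1:
  At 1: Box s requires s at every successor {0, 3}.
    At 0: s is true.
    At 3: s is true.
  So Box s is true at 1.
Satisfying worlds: {1}

1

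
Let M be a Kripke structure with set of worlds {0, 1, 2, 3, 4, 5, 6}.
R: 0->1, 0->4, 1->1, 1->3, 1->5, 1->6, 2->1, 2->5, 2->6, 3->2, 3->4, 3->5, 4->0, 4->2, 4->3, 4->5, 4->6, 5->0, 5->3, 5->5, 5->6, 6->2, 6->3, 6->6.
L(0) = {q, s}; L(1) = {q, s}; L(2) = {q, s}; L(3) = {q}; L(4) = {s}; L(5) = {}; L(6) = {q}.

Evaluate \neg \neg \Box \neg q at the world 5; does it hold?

At 5: \neg \Box \neg q is true, so \neg \neg \Box \neg q is false.
  At 5: \Box \neg q is false, so \neg \Box \neg q is true.
    At 5: \Box \neg q requires \neg q at every successor {0, 3, 5, 6}.
      \neg q fails at 0, so \Box \neg q is false at 5.

No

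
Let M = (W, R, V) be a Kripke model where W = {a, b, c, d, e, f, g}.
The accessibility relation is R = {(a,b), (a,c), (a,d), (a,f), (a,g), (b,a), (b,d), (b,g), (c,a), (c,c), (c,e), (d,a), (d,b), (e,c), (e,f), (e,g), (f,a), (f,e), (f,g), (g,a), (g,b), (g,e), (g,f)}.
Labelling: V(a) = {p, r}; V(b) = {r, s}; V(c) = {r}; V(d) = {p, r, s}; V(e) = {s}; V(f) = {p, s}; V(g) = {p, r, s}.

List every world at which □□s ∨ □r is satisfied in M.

b, d

Let φ = □□s ∨ □r. Evaluate φ at each world:
  a (successors {b, c, d, f, g}): φ is false.
  b (successors {a, d, g}): φ is true.
  c (successors {a, c, e}): φ is false.
  d (successors {a, b}): φ is true.
  e (successors {c, f, g}): φ is false.
  f (successors {a, e, g}): φ is false.
  g (successors {a, b, e, f}): φ is false.
For instance, at e:
  At e: □□s is false, □r is false, so □□s ∨ □r is false.
    At e: □□s requires □s at every successor {c, f, g}.
      □s fails at c, so □□s is false at e.
    At e: □r requires r at every successor {c, f, g}.
      r fails at f, so □r is false at e.
Satisfying worlds: {b, d}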